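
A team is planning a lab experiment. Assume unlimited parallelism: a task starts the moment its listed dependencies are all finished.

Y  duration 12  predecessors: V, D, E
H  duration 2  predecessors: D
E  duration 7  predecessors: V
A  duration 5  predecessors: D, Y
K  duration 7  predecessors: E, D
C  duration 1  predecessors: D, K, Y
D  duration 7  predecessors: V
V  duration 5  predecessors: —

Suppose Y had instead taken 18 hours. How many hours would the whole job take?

As given, the longest chain is V→D→Y→A = 5+7+12+5 = 29, so the finish is 29 hours.
Y is on the critical path; changing it to 18 makes that path 35 hours.
No other chain overtakes it, so the finish is 35 hours.

35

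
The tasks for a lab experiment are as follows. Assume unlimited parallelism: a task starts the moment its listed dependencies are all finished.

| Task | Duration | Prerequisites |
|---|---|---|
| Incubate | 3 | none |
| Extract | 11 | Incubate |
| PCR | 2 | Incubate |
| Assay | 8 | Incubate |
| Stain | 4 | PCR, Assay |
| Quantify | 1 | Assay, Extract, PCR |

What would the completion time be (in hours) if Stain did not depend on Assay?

With the dependency in place, Incubate→Extract→Quantify = 3+11+1 = 15 sets the finish at 15 hours.
Without Assay→Stain, Stain's earliest start moves from 11 to 5.
The longest chain is now Incubate→Extract→Quantify = 3+11+1 = 15, so the schedule takes 15 hours.

15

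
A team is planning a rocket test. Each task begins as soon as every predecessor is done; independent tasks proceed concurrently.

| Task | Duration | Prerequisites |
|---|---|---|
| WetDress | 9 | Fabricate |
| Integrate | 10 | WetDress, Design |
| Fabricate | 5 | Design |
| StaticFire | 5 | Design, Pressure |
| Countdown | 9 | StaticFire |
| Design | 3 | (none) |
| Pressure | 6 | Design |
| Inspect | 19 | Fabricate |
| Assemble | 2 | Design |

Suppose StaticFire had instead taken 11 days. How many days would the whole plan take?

As given, the longest chain is Design→Fabricate→WetDress→Integrate = 3+5+9+10 = 27, so the finish is 27 days.
StaticFire has 4 days of float (longest path through it is 23).
The binding chain switches to Design→Pressure→StaticFire→Countdown = 3+6+11+9 = 29; finish 29 days.

29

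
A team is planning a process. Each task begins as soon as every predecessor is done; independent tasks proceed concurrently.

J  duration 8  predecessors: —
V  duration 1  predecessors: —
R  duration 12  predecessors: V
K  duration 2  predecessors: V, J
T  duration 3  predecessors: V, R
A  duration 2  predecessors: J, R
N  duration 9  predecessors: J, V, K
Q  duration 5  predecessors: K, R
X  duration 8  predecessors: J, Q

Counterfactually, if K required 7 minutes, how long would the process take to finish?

Baseline: V→R→Q→X = 1+12+5+8 = 26 → 26 minutes.
K is off the critical path — its longest chain is 23 minutes, giving 3 of slack.
New critical path: J→K→Q→X = 8+7+5+8 = 28 ⇒ 28 minutes.

28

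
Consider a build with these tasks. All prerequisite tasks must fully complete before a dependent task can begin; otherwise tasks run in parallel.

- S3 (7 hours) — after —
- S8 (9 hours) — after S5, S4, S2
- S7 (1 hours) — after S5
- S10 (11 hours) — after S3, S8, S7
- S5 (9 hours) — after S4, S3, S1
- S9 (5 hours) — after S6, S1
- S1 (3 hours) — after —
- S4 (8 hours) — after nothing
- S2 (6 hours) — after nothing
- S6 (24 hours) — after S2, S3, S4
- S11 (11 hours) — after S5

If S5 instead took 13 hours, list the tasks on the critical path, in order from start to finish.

Actual critical path: S4→S5→S8→S10 = 8+9+9+11 = 37 ⇒ 37 hours.
Since S5 is critical, the +4 change carries straight to that chain (now 41 hours).
No other chain overtakes it, so the finish is 41 hours.

S4, S5, S8, S10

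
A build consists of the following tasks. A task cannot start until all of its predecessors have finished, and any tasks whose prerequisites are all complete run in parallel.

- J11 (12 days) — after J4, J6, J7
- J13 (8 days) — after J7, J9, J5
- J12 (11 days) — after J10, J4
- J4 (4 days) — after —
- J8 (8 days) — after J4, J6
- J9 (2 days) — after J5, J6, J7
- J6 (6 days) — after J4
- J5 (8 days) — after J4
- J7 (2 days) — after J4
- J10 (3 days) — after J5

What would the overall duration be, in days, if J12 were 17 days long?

The binding path is J4→J5→J10→J12 = 4+8+3+11 = 26; finish at 26 days.
J12 is on the critical path; changing it to 17 makes that path 32 days.
No other chain overtakes it, so the finish is 32 days.

32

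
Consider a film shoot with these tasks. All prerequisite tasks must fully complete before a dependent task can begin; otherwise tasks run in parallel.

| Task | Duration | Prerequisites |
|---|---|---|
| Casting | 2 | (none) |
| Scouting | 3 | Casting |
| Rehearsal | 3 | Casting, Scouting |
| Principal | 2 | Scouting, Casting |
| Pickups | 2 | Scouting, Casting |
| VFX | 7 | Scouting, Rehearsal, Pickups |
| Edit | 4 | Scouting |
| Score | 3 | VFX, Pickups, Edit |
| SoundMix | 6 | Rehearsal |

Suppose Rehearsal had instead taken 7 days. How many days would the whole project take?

22

Critical path before the change: Casting→Scouting→Rehearsal→VFX→Score = 2+3+3+7+3 = 18 giving 18 days.
Rehearsal is on the critical path; changing it to 7 makes that path 22 days.
That remains the longest chain; total 22 days.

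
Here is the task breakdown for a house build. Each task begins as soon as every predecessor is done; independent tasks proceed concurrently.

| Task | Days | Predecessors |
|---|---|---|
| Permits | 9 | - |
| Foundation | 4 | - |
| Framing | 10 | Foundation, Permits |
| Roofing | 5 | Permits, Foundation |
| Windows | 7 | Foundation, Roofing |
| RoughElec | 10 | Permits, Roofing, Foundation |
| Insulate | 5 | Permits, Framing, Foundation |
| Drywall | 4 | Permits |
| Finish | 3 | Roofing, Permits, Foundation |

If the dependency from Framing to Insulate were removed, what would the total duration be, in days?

With the dependency in place, Permits→Framing→Insulate = 9+10+5 = 24 sets the finish at 24 days.
Without Framing→Insulate, Insulate's earliest start moves from 19 to 9.
The longest chain is now Permits→Roofing→RoughElec = 9+5+10 = 24, so the plan takes 24 days.

24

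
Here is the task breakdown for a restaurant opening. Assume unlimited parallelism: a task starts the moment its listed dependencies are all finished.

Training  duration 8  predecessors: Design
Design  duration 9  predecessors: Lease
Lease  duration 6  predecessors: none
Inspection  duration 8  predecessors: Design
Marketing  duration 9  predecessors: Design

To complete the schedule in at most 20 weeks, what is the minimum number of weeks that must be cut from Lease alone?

Current finish: 24 weeks; target: 20.
Lease is on every critical path, so each week cut from Lease cuts the finish by one (this holds down to a finish of 19).
Need 24 − 20 = 4 weeks off Lease → Lease becomes 2 weeks, finish becomes 20.

4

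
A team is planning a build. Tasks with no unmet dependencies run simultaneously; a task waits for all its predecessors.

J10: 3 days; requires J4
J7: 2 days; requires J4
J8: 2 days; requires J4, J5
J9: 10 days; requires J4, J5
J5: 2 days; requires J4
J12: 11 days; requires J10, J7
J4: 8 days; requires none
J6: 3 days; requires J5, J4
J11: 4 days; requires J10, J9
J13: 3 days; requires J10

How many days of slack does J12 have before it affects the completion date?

2

J4→J5→J9→J11 = 8+2+10+4 = 24 sets the makespan at 24 days.
The longest chain containing J12 totals 22 days.
So J12 can slip 24 − 22 = 2 days.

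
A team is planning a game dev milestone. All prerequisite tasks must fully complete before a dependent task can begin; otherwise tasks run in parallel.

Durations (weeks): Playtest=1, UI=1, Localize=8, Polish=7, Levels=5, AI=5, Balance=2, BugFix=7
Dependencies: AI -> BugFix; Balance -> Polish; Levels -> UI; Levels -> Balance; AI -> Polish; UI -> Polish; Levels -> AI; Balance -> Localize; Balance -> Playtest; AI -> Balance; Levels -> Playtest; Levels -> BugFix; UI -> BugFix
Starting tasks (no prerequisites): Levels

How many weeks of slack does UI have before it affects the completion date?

7

The longest chain is Levels→AI→Balance→Localize = 5+5+2+8 = 20; overall finish 20 weeks.
The longest chain containing UI totals 13 weeks.
So UI can slip 13 − 6 = 7 weeks.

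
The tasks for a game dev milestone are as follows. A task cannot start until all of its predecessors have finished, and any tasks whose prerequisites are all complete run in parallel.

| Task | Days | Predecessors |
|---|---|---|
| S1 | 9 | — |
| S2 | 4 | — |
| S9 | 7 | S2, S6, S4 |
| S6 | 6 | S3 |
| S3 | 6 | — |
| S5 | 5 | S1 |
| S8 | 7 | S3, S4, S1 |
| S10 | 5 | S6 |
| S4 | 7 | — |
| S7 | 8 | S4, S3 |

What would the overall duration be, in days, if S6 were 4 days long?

Critical path before the change: S3→S6→S9 = 6+6+7 = 19 giving 19 days.
S6 is on the critical path; changing it to 4 makes that path 17 days.
That remains the longest chain; total 17 days.

17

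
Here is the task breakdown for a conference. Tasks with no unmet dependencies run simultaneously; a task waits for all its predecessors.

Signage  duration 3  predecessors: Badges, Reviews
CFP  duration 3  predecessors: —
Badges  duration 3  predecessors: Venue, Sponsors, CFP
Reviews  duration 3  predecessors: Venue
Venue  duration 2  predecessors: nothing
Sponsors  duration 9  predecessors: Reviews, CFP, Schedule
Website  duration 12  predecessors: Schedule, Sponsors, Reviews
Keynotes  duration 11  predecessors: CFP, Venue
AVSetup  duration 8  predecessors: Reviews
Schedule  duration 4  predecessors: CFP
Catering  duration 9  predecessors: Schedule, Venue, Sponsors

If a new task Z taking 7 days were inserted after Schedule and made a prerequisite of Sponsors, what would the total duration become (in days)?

35

Originally the schedule takes 28 days.
With Z inserted, Sponsors now waits for max(Reviews, CFP, Schedule, Z).
New critical path: CFP→Schedule→Z→Sponsors→Website = 3+4+7+9+12 = 35 ⇒ 35 days.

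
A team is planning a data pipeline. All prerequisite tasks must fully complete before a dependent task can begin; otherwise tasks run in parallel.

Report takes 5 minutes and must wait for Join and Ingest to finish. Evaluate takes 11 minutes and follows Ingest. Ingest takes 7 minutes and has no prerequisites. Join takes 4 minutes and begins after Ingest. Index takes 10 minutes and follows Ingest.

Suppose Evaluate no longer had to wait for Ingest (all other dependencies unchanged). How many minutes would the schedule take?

17

Original critical path: Ingest→Evaluate = 7+11 = 18 ⇒ 18 minutes.
Without Ingest→Evaluate, Evaluate's earliest start moves from 7 to 0.
The longest chain is now Ingest→Index = 7+10 = 17, so the schedule takes 17 minutes.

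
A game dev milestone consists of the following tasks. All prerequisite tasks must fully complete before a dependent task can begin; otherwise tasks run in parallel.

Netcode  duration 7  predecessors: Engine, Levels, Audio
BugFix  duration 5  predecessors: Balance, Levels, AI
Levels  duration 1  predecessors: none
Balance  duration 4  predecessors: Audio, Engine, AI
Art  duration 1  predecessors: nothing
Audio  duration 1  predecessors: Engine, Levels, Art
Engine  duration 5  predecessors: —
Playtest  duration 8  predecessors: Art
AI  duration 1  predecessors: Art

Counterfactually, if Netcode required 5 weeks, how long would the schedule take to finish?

15

As given, the longest chain is Engine→Audio→Balance→BugFix = 5+1+4+5 = 15, so the finish is 15 weeks.
Netcode is off the critical path — its longest chain is 13 weeks, giving 2 of slack.
The critical path is still Engine→Audio→Balance→BugFix; finish is now 15 weeks.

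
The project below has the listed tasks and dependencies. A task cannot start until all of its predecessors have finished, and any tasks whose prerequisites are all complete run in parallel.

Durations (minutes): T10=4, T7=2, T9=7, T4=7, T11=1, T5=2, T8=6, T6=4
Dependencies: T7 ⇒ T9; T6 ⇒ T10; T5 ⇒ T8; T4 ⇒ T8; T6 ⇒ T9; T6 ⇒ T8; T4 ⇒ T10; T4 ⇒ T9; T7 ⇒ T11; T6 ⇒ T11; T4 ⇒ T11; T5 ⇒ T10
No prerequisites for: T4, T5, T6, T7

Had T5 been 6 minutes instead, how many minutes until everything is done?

As given, the longest chain is T4→T9 = 7+7 = 14, so the finish is 14 minutes.
T5 is off the critical path — its longest chain is 8 minutes, giving 6 of slack.
No other chain overtakes it, so the finish is 14 minutes.

14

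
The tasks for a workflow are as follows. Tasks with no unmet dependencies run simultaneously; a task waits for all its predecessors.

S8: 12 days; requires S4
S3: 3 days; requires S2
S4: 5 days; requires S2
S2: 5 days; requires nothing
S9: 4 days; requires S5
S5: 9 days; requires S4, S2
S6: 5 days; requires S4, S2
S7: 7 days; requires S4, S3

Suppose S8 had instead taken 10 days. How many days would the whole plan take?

23

The binding path is S2→S4→S5→S9 = 5+5+9+4 = 23; finish at 23 days.
The longest path through S8 is only 22 days, so S8 has float 1.
No other chain overtakes it, so the finish is 23 days.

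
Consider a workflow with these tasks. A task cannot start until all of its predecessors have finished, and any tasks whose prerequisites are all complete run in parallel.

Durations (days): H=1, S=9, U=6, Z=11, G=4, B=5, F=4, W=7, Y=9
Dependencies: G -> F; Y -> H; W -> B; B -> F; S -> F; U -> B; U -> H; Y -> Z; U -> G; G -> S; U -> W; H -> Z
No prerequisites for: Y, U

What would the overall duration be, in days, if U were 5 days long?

22

The binding path is U→G→S→F = 6+4+9+4 = 23; finish at 23 days.
U is on the critical path; changing it to 5 makes that path 22 days.
No other chain overtakes it, so the finish is 22 days.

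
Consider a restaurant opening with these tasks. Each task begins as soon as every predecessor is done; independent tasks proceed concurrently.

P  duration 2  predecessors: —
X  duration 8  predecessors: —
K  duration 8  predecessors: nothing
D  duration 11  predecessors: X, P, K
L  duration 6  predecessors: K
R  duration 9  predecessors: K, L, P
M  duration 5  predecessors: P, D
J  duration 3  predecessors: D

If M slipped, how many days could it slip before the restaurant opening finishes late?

0

Critical path: X→D→M = 8+11+5 = 24, so the finish is 24 days.
The longest chain containing M totals 24 days.
So M can slip 24 − 24 = 0 days.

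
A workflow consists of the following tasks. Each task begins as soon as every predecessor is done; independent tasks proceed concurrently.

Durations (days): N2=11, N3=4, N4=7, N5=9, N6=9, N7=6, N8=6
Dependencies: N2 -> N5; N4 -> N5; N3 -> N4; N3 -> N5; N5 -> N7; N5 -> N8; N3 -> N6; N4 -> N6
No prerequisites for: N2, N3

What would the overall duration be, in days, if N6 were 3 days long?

Actual critical path: N2→N5→N7 = 11+9+6 = 26 ⇒ 26 days.
N6 is off the critical path — its longest chain is 20 days, giving 6 of slack.
The critical path is still N2→N5→N7; finish is now 26 days.

26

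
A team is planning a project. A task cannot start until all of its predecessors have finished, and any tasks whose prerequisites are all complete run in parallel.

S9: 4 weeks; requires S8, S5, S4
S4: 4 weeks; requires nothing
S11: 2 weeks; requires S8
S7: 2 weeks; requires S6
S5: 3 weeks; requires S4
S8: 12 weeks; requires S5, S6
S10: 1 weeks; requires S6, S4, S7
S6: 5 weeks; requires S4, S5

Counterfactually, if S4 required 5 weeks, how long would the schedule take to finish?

Actual critical path: S4→S5→S6→S8→S9 = 4+3+5+12+4 = 28 ⇒ 28 weeks.
S4 lies on that path, so at 5 weeks the path becomes 29 weeks.
The critical path is still S4→S5→S6→S8→S9; finish is now 29 weeks.

29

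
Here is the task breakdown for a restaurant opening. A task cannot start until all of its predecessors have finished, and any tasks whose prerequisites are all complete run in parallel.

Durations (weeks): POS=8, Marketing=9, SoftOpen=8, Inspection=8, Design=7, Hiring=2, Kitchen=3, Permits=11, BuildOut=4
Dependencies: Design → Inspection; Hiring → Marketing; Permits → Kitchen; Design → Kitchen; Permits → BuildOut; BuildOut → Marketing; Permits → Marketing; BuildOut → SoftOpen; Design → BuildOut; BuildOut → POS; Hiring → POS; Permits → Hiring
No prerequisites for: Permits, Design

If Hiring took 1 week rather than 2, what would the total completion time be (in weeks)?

24

Critical path before the change: Permits→BuildOut→Marketing = 11+4+9 = 24 giving 24 weeks.
Hiring has 2 weeks of float (longest path through it is 22).
That remains the longest chain; total 24 weeks.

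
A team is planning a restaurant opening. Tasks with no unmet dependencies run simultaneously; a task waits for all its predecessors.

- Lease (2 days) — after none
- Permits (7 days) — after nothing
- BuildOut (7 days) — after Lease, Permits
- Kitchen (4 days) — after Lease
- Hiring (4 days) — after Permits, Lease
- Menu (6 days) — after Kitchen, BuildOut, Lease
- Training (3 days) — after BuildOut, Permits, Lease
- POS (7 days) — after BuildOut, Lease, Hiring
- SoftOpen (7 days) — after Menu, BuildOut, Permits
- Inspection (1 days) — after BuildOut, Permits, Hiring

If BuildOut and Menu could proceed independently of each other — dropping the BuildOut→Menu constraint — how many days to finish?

Before: longest chain Permits→BuildOut→Menu→SoftOpen = 7+7+6+7 = 27, finish 27.
Without BuildOut→Menu, Menu's earliest start moves from 14 to 6.
The longest chain is now Permits→BuildOut→POS = 7+7+7 = 21, so the plan takes 21 days.

21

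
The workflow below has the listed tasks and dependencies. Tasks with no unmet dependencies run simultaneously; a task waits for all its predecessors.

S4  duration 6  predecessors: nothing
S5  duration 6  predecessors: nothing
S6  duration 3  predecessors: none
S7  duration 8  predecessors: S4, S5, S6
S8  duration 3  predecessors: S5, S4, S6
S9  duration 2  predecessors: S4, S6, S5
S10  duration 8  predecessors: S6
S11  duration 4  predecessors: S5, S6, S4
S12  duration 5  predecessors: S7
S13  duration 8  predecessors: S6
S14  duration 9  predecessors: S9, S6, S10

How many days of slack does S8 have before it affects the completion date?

The longest chain is S6→S10→S14 = 3+8+9 = 20; overall finish 20 days.
S8 finishes as early as 9 and must finish by 20.
So S8 can slip 20 − 9 = 11 days.

11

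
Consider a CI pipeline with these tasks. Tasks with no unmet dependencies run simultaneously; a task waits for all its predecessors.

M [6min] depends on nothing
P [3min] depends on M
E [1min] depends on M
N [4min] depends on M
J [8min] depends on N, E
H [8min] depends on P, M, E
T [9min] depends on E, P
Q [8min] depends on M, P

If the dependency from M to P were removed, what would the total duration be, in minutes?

Before: longest chain M→P→T = 6+3+9 = 18, finish 18.
Without M→P, P's earliest start moves from 6 to 0.
The longest chain is now M→N→J = 6+4+8 = 18, so the plan takes 18 minutes.

18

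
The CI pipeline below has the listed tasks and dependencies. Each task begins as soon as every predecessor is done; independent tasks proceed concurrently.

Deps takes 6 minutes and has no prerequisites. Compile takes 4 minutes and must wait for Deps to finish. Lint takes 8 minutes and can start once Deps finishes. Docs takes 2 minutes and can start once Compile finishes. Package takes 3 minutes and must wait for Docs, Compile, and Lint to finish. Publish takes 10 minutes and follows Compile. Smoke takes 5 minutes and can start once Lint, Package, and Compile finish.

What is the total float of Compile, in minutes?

The longest chain is Deps→Lint→Package→Smoke = 6+8+3+5 = 22; overall finish 22 minutes.
Longest path through Compile: 20 minutes (earliest finish 10, latest finish 12).
So Compile can slip 12 − 10 = 2 minutes.

2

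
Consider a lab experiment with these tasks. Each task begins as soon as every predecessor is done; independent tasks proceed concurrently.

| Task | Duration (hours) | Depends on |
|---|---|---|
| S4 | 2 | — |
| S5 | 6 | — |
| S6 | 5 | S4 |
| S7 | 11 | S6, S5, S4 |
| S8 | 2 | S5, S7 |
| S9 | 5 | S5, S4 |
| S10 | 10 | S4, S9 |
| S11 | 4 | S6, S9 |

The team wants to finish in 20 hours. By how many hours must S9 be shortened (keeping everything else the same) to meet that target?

1

Current finish: 21 hours; target: 20.
S9 is on every critical path, so each hour cut from S9 cuts the finish by one (this holds down to a finish of 20).
Need 21 − 20 = 1 hour off S9 → S9 becomes 4 hours, finish becomes 20.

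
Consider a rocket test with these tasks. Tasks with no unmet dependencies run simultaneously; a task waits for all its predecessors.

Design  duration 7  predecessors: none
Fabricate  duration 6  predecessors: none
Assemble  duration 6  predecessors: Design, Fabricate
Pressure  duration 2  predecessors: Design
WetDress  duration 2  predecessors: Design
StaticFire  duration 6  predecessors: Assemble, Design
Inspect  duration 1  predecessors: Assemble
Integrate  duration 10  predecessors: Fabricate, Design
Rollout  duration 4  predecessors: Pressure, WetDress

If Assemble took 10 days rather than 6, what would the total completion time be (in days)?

Critical path before the change: Design→Assemble→StaticFire = 7+6+6 = 19 giving 19 days.
Since Assemble is critical, the +4 change carries straight to that chain (now 23 days).
The critical path is still Design→Assemble→StaticFire; finish is now 23 days.

23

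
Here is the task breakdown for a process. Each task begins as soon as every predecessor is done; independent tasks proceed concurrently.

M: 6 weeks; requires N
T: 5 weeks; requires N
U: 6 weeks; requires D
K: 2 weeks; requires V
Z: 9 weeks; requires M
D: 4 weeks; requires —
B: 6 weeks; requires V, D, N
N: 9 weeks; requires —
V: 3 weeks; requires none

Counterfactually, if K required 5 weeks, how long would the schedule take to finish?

Baseline: N→M→Z = 9+6+9 = 24 → 24 weeks.
The longest path through K is only 5 weeks, so K has float 19.
No other chain overtakes it, so the finish is 24 weeks.

24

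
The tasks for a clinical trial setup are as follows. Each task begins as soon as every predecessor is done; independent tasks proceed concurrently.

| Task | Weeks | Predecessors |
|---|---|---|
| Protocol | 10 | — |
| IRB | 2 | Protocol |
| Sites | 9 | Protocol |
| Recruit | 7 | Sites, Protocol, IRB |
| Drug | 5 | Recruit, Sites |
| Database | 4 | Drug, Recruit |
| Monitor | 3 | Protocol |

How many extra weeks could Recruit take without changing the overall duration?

The longest chain is Protocol→Sites→Recruit→Drug→Database = 10+9+7+5+4 = 35; overall finish 35 weeks.
Recruit finishes as early as 26 and must finish by 26.
Slack of Recruit = 19 − 19 = 0 weeks.

0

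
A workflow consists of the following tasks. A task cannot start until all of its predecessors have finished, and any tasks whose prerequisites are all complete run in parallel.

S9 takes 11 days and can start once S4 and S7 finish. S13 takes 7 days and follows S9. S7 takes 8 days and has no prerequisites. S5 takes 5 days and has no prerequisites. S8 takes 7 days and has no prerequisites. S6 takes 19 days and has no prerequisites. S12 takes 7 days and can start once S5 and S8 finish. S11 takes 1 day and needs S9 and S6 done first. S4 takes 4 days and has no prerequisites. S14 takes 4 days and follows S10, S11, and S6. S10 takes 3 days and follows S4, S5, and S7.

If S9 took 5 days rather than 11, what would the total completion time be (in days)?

Actual critical path: S7→S9→S13 = 8+11+7 = 26 ⇒ 26 days.
Since S9 is critical, the -6 change carries straight to that chain (now 20 days).
Now S6→S11→S14 = 19+1+4 = 24 is longest, so the finish becomes 24 days.

24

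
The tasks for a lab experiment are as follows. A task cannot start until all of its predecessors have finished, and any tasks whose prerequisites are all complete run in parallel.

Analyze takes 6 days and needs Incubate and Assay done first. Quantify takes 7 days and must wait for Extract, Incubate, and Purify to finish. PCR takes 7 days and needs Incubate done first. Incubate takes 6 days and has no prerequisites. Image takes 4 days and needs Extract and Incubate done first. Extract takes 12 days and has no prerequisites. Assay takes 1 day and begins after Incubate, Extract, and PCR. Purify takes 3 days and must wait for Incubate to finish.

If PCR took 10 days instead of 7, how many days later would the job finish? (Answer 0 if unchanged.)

As given, the longest chain is Incubate→PCR→Assay→Analyze = 6+7+1+6 = 20, so the finish is 20 days.
PCR lies on that path, so at 10 days the path becomes 23 days.
No other chain overtakes it, so the finish is 23 days.
Change in finish: 23 − 20 = +3 days.

3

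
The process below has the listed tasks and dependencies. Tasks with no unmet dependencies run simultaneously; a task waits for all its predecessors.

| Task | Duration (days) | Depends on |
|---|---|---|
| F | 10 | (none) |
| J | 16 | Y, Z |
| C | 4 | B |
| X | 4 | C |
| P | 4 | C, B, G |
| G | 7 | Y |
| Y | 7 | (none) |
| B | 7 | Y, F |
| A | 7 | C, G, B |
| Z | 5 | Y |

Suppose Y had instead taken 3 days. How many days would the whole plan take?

As given, the longest chain is Y→Z→J = 7+5+16 = 28, so the finish is 28 days.
Y is on the critical path; changing it to 3 makes that path 24 days.
Now F→B→C→A = 10+7+4+7 = 28 is longest, so the finish becomes 28 days.

28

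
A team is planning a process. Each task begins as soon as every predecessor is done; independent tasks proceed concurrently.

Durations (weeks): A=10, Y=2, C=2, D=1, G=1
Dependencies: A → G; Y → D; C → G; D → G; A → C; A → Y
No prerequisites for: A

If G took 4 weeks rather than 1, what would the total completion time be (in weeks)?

17

Actual critical path: A→Y→D→G = 10+2+1+1 = 14 ⇒ 14 weeks.
G is on the critical path; changing it to 4 makes that path 17 weeks.
That remains the longest chain; total 17 weeks.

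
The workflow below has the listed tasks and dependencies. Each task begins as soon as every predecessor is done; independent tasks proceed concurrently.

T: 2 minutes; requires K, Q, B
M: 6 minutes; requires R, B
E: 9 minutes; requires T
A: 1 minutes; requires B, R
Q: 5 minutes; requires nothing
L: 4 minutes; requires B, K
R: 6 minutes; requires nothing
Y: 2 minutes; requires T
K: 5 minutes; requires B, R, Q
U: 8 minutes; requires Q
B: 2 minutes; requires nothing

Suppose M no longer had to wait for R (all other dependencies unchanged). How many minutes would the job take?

Original critical path: R→K→T→E = 6+5+2+9 = 22 ⇒ 22 minutes.
Without R→M, M's earliest start moves from 6 to 2.
The longest chain is now R→K→T→E = 6+5+2+9 = 22, so the job takes 22 minutes.

22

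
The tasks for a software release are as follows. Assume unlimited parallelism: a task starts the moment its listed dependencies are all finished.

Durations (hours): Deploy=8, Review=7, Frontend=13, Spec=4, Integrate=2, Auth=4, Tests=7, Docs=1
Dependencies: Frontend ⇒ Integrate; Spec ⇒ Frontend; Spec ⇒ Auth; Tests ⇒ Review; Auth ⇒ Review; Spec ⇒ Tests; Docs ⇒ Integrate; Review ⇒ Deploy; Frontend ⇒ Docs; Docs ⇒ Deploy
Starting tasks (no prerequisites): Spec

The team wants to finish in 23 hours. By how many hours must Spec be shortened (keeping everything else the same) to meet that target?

3

Current finish: 26 hours; target: 23.
Spec is on every critical path, so each hour cut from Spec cuts the finish by one (this holds down to a finish of 23).
Need 26 − 23 = 3 hours off Spec → Spec becomes 1 hour, finish becomes 23.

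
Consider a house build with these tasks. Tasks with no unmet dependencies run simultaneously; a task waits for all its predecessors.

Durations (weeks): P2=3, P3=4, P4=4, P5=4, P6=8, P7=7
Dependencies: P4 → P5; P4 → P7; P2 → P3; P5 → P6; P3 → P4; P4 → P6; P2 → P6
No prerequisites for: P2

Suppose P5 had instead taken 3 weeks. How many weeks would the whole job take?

22

Baseline: P2→P3→P4→P5→P6 = 3+4+4+4+8 = 23 → 23 weeks.
P5 is on the critical path; changing it to 3 makes that path 22 weeks.
No other chain overtakes it, so the finish is 22 weeks.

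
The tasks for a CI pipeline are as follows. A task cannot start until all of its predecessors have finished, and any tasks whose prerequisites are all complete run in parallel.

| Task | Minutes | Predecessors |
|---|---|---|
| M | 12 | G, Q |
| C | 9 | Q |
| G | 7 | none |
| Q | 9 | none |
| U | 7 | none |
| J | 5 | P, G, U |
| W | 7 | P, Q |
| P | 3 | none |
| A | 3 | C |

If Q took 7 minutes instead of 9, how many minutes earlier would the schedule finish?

The binding path is Q→C→A = 9+9+3 = 21; finish at 21 minutes.
Since Q is critical, the -2 change carries straight to that chain (now 19 minutes).
Now G→M = 7+12 = 19 is longest, so the finish becomes 19 minutes.
Change in finish: 19 − 21 = -2 minutes.

2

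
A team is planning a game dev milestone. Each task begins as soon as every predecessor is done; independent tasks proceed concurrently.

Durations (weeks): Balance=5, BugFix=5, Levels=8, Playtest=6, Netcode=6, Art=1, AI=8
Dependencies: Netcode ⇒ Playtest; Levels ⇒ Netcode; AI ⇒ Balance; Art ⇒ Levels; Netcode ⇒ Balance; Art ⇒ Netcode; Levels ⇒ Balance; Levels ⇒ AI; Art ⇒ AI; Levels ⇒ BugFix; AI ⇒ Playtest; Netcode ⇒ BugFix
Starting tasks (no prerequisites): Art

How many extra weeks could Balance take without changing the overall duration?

1

The longest chain is Art→Levels→AI→Playtest = 1+8+8+6 = 23; overall finish 23 weeks.
Balance finishes as early as 22 and must finish by 23.
Float = 23 − 22 = 1.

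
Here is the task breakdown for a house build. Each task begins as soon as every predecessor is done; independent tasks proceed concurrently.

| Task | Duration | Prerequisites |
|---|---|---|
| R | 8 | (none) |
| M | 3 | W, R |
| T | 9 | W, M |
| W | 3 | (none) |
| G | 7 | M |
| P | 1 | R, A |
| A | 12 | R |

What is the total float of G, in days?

R→A→P = 8+12+1 = 21 sets the makespan at 21 days.
G finishes as early as 18 and must finish by 21.
So G can slip 21 − 18 = 3 days.

3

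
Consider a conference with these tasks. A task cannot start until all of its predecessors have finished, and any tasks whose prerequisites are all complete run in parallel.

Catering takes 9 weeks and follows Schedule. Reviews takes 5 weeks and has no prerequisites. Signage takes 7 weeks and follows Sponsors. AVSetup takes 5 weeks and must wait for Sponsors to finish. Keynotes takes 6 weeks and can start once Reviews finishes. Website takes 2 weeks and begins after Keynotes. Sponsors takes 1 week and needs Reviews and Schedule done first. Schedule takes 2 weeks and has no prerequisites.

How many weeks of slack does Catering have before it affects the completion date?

2

The longest chain is Reviews→Keynotes→Website = 5+6+2 = 13; overall finish 13 weeks.
Catering finishes as early as 11 and must finish by 13.
Slack of Catering = 4 − 2 = 2 weeks.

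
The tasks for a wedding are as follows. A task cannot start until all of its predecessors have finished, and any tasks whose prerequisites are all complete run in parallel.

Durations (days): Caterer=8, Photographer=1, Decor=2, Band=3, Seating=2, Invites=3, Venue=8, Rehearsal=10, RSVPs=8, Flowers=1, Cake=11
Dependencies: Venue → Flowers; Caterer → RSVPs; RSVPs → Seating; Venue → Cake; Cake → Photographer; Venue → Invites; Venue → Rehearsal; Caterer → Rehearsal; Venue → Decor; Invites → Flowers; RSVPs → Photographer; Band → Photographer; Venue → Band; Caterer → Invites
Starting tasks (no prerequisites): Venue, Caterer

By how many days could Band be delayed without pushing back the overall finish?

The longest chain is Venue→Cake→Photographer = 8+11+1 = 20; overall finish 20 days.
Longest path through Band: 12 days (earliest finish 11, latest finish 19).
Slack of Band = 16 − 8 = 8 days.

8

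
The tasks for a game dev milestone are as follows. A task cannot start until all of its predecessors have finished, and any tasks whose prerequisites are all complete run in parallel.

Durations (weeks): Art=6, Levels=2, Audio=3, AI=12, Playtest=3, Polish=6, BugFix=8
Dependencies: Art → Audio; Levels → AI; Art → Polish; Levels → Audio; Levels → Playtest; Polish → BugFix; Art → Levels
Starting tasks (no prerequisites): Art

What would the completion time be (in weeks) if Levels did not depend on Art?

With the dependency in place, Art→Levels→AI = 6+2+12 = 20 sets the finish at 20 weeks.
Without Art→Levels, Levels's earliest start moves from 6 to 0.
The longest chain is now Art→Polish→BugFix = 6+6+8 = 20, so the plan takes 20 weeks.

20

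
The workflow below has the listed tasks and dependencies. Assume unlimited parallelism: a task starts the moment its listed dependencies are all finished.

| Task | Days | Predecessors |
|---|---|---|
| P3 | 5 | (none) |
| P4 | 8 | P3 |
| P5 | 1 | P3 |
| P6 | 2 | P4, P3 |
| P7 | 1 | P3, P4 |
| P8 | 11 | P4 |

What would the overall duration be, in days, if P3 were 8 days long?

27

The binding path is P3→P4→P8 = 5+8+11 = 24; finish at 24 days.
Since P3 is critical, the +3 change carries straight to that chain (now 27 days).
That remains the longest chain; total 27 days.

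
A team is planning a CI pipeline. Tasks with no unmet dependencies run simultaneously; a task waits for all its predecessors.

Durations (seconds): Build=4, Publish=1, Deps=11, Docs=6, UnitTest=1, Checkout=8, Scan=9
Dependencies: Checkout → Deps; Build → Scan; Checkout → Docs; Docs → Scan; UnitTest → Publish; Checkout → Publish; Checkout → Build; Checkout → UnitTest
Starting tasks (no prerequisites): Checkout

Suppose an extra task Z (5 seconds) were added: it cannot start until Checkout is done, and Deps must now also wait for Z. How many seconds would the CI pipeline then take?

24

Originally the CI pipeline takes 23 seconds.
With Z inserted, Deps now waits for max(Checkout, Z).
New critical path: Checkout→Z→Deps = 8+5+11 = 24 ⇒ 24 seconds.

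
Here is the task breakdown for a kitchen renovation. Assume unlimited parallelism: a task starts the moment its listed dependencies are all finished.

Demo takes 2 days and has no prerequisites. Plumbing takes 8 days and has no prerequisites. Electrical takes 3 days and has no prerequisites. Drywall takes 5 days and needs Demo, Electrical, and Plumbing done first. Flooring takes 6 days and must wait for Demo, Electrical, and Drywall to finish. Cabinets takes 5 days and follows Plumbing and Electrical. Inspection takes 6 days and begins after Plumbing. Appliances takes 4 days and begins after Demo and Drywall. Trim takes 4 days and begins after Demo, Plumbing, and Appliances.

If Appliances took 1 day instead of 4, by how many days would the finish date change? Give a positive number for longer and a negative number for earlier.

Critical path before the change: Plumbing→Drywall→Appliances→Trim = 8+5+4+4 = 21 giving 21 days.
Appliances is on the critical path; changing it to 1 makes that path 18 days.
Now Plumbing→Drywall→Flooring = 8+5+6 = 19 is longest, so the finish becomes 19 days.
Change in finish: 19 − 21 = -2 days.

-2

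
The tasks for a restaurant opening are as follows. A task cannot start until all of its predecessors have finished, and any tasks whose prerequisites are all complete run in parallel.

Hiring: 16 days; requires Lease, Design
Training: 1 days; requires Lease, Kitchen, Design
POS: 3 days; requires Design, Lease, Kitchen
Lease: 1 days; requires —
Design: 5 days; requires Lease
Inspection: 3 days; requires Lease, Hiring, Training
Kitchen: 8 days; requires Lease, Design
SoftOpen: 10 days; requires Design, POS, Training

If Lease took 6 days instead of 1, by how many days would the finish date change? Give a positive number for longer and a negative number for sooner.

5

Critical path before the change: Lease→Design→Kitchen→POS→SoftOpen = 1+5+8+3+10 = 27 giving 27 days.
Since Lease is critical, the +5 change carries straight to that chain (now 32 days).
The critical path is still Lease→Design→Kitchen→POS→SoftOpen; finish is now 32 days.
Change in finish: 32 − 27 = +5 days.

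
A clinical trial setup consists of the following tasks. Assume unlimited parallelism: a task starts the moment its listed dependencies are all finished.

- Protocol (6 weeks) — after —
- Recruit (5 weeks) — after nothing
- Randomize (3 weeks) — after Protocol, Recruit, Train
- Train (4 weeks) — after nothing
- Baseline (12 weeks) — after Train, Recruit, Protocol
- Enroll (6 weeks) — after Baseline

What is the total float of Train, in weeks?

2

Critical path: Protocol→Baseline→Enroll = 6+12+6 = 24, so the finish is 24 weeks.
Longest path through Train: 22 weeks (earliest finish 4, latest finish 6).
So Train can slip 6 − 4 = 2 weeks.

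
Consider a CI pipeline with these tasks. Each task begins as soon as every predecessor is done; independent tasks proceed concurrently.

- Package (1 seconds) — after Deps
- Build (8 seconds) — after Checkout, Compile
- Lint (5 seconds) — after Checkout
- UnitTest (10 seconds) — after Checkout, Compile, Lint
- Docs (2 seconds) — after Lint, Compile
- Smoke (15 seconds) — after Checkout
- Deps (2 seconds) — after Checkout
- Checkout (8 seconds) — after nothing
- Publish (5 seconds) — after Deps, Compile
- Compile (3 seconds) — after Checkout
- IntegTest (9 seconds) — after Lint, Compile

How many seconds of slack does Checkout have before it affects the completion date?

0

The longest chain is Checkout→Lint→UnitTest = 8+5+10 = 23; overall finish 23 seconds.
The longest chain containing Checkout totals 23 seconds.
Slack of Checkout = 0 − 0 = 0 seconds.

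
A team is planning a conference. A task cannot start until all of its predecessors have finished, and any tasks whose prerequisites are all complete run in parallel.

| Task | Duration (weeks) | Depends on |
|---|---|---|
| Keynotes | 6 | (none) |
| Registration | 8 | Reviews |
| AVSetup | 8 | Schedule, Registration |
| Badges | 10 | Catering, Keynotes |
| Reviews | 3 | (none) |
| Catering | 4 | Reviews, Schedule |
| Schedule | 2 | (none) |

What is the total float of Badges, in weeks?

The longest chain is Reviews→Registration→AVSetup = 3+8+8 = 19; overall finish 19 weeks.
Badges finishes as early as 17 and must finish by 19.
Slack of Badges = 9 − 7 = 2 weeks.

2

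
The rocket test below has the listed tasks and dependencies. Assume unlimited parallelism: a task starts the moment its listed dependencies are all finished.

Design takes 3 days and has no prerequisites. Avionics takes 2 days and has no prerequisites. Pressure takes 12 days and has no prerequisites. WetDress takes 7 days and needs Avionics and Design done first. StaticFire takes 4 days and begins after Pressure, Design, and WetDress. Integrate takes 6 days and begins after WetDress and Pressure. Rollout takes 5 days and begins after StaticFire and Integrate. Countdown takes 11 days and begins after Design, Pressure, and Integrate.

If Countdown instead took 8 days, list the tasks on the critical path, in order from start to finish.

Pressure, Integrate, Countdown

As given, the longest chain is Pressure→Integrate→Countdown = 12+6+11 = 29, so the finish is 29 days.
Countdown lies on that path, so at 8 days the path becomes 26 days.
That remains the longest chain; total 26 days.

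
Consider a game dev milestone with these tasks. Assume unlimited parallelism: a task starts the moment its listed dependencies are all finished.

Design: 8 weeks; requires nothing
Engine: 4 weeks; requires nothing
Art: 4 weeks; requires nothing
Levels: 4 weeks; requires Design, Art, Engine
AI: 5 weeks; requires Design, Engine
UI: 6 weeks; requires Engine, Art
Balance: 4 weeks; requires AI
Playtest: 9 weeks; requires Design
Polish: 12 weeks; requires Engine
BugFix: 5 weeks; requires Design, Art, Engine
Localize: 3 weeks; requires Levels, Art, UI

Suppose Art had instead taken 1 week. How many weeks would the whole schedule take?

Critical path before the change: Design→AI→Balance = 8+5+4 = 17 giving 17 weeks.
Art is off the critical path — its longest chain is 13 weeks, giving 4 of slack.
That remains the longest chain; total 17 weeks.

17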